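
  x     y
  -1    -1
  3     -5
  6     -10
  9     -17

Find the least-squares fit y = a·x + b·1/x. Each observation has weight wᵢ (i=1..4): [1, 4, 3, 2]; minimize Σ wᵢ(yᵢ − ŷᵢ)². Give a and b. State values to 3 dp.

Forming MᵀWM = [[307, 10]; [10, 503/324]] and MᵀWy = [-545, -130/9]ᵀ gives MᵀWM·[a, b]ᵀ = MᵀWy.
Δ = 307·(503/324) − 10² = 122021/324.
a = ((-545)·(503/324) − 10·(-130/9))/(122021/324) = -227335/122021; b = (307·(-130/9) − 10·(-545))/(122021/324) = 329040/122021.

a = -1.863, b = 2.697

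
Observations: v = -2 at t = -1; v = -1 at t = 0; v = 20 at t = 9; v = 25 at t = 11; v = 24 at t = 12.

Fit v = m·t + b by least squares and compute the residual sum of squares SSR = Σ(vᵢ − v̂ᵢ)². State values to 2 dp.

Setting ∂/∂m … = 0 gives: 347·m + 31·b = 745;  31·m + 5·b = 66.
(Σt·t = 347, Σt = 31, Σ1 = 5, Σt·v = 745, Σv = 66.)
det = 347·5 − 31² = 774.
m = (745·5 − 31·66)/774 = 1679/774; b = (347·66 − 31·745)/774 = -193/774.
Residuals: 18/43, -581/774, 281/387, 179/129, -1379/774; SSR = 4927/774.

SSR = 6.37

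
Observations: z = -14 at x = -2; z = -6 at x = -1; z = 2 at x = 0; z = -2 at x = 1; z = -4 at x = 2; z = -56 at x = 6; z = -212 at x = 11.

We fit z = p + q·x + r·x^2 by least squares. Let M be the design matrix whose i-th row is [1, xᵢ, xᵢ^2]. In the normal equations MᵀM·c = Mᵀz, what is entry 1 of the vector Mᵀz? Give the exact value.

-292

Entry 1 ↔ basis 1, so (Mᵀz)_{1} = Σᵢ zᵢ = (1)·(-14) + (1)·(-6) + (1)·(2) + (1)·(-2) + (1)·(-4) + (1)·(-56) + (1)·(-212) = -292.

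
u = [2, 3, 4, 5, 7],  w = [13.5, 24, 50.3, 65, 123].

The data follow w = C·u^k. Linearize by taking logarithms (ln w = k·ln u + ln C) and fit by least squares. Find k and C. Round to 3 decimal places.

With ln wᵢ as the transformed response and ln uᵢ as the regressor:
Σln u = 6.7334, Σ(ln u)² = 9.9861, Σln w = 18.6853, Σln u·ln w = 26.8095.
Equations: 9.9861·k + 6.7334·ln C = 26.8095;  6.7334·k + 5·ln C = 18.6853.
Slope k = (n·Σln u·ln w − Σln u·Σln w)/(n·Σ(ln u)² − (Σln u)²) = (5·26.8095 − 6.7334·18.6853)/4.5917 = 1.79276; ln C = (Σln w − k·Σln u)/n = 1.32279, so C = exp(1.32279) = 3.75388.

k = 1.793, C = 3.754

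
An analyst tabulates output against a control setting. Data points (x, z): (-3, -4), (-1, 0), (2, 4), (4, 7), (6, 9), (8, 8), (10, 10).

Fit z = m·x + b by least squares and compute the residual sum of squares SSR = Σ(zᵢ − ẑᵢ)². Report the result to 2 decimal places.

Sums needed: Σx·x = 230, Σx = 26, Σ1 = 7.
For Aᵀz: Σx·z = 266, Σz = 34.
Normal equations: [[230, 26]; [26, 7]]·[m, b]ᵀ = [266, 34]ᵀ.
Δ = 230·7 − 26² = 934.
m = (266·7 − 26·34)/934 = 489/467; b = (230·34 − 26·266)/934 = 452/467.
Residuals: -853/467, 37/467, 438/467, 861/467, 817/467, -628/467, -672/467; SSR = 6800/467.

SSR = 14.56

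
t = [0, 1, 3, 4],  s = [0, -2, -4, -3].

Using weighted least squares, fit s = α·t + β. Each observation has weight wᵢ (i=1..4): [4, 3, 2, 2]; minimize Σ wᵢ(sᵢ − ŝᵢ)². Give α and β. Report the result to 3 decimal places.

α = -0.864, β = -0.483

The normal equations are: 53·α + 17·β = -54;  17·α + 11·β = -20.
(Σwᵢ·t·t = 53, Σwᵢ·t = 17, Σwᵢ·1 = 11, Σwᵢ·t·s = -54, Σwᵢ·s = -20.)
det = 53·11 − 17² = 294.
α = ((-54)·11 − 17·(-20))/294 = -127/147; β = (53·(-20) − 17·(-54))/294 = -71/147.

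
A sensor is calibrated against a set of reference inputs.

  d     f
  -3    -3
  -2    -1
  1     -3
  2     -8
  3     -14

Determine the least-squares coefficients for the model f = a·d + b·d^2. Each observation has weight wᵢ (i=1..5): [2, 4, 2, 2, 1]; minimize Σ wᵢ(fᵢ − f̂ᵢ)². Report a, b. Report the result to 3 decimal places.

a = -1.789, b = -0.995

Setting ∂/∂a … = 0 gives: 53·a + (-41)·b = -54;  (-41)·a + 341·b = -266.
(Σwᵢ·d·d = 53, Σwᵢ·d·d^2 = -41, Σwᵢ·d^2·d^2 = 341, Σwᵢ·d·f = -54, Σwᵢ·d^2·f = -266.)
Δ = 53·341 − (-41)² = 16392.
a = ((-54)·341 − (-41)·(-266))/16392 = -3665/2049; b = (53·(-266) − (-41)·(-54))/16392 = -2039/2049.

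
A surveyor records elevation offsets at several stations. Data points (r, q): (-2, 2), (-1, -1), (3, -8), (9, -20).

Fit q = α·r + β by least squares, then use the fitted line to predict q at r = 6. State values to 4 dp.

With design matrix A, AᵀA = [[95, 9]; [9, 4]] and Aᵀq = [-207, -27]ᵀ.
Eliminating β: 4·(row 1) − 9·(row 2) gives 299·α = 4·(-207) − 9·(-27) = -585, so α = -45/23.
Then β = ((-27) − 9·(-45/23))/4 = -54/23.
At r = 6: q̂ = (-45/23)·(6) + (-54/23)·(1) = -324/23.

q̂ = -14.0870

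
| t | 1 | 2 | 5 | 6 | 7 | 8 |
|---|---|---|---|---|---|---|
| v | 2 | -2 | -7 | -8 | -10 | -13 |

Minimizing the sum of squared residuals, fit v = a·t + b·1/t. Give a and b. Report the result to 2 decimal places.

With design matrix M, MᵀM = [[179, 6]; [6, 955249/705600]] and Mᵀv = [-259, -4021/840]ᵀ.
det = 179·(955249/705600) − 6² = 145587971/705600.
a = ((-259)·(955249/705600) − 6·(-4021/840))/(145587971/705600) = -227143651/145587971; b = (179·(-4021/840) − 6·(-259))/(145587971/705600) = 491904840/145587971.

a = -1.56, b = 3.38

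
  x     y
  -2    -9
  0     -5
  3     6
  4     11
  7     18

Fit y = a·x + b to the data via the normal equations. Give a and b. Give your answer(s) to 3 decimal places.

The normal system MᵀM·[a, b]ᵀ = Mᵀy is [[78, 12]; [12, 5]]·[a, b]ᵀ = [206, 21]ᵀ.
det = 78·5 − 12² = 246.
a = (206·5 − 12·21)/246 = 389/123; b = (78·21 − 12·206)/246 = -139/41.

a = 3.163, b = -3.390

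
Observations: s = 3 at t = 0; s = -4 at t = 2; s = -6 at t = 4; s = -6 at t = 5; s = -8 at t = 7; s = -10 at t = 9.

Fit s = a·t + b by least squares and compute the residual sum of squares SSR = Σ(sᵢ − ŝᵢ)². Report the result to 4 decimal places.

SSR = 13.1277

Compute the Gram sums: Σt·t = 175, Σt = 27, Σ1 = 6.
For Mᵀs: Σt·s = -208, Σs = -31.
MᵀM·[a, b]ᵀ = Mᵀs becomes [[175, 27]; [27, 6]]·[a, b]ᵀ = [-208, -31]ᵀ.
Determinant 175·6 − 27² = 321.
a = ((-208)·6 − 27·(-31))/321 = -137/107; b = (175·(-31) − 27·(-208))/321 = 191/321.
Residuals: 772/321, -653/321, -473/321, -62/321, 118/321, 298/321; SSR = 4214/321.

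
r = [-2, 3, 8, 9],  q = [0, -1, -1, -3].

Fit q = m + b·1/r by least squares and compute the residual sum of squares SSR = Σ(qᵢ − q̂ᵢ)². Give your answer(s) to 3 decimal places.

Setting ∂/∂m … = 0 gives: 4·m + (5/72)·b = -5;  (5/72)·m + (2017/5184)·b = -19/24.
(Σ1 = 4, Σ1/r = 5/72, Σ1/r·1/r = 2017/5184, Σq = -5, Σ1/r·q = -19/24.)
Eliminating b: (2017/5184)·(row 1) − (5/72)·(row 2) gives (2681/1728)·m = (2017/5184)·(-5) − (5/72)·(-19/24) = -1225/648, so m = -1400/1149.
Then b = ((-19/24) − (5/72)·(-1400/1149))/(2017/5184) = -696/383.
Residuals: 356/1149, 947/1149, 512/1149, -605/383; SSR = 3986/1149.

SSR = 3.469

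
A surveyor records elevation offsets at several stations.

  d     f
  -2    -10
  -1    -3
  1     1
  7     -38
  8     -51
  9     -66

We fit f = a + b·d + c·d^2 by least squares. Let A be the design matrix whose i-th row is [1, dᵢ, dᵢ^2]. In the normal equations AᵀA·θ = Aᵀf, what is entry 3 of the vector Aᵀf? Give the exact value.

-10514

Entry 3 ↔ basis d^2, so (Aᵀf)_{3} = Σᵢ (d^2)·fᵢ = (4)·(-10) + (1)·(-3) + (1)·(1) + (49)·(-38) + (64)·(-51) + (81)·(-66) = -10514.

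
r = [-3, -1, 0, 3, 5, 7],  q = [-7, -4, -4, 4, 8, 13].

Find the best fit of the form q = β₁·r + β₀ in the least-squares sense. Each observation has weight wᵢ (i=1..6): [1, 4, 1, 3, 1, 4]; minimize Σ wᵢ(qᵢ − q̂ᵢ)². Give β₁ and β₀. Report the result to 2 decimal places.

β₁ = 2.10, β₀ = -2.04

Sums needed: Σwᵢ·r·r = 261, Σwᵢ·r = 35, Σwᵢ·1 = 14.
And Σwᵢ·r·q = 477, Σwᵢ·q = 45.
Determinant 261·14 − 35² = 2429.
β₁ = (477·14 − 35·45)/2429 = 729/347; β₀ = (261·45 − 35·477)/2429 = -4950/2429.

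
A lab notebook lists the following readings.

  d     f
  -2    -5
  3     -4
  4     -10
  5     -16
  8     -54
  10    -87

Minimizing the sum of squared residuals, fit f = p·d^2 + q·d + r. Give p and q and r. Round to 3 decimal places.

From the data, Σd^2·d^2 = 15074, Σd^2·d = 1720, Σd^2 = 218, Σd·d = 218, Σd = 28, Σ1 = 6.
For Xᵀf: Σd^2·f = -12772, Σd·f = -1424, Σf = -176.
Normal equations: [[15074, 1720, 218]; [1720, 218, 28]; [218, 28, 6]]·[p, q, r]ᵀ = [-12772, -1424, -176]ᵀ.
Row-reducing yields p = -16685/16373, q = 21258/16373, r = 26743/16373.

p = -1.019, q = 1.298, r = 1.633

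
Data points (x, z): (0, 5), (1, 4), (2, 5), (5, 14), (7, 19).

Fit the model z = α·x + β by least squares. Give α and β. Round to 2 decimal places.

From the data, Σx·x = 79, Σx = 15, Σ1 = 5.
For Mᵀz: Σx·z = 217, Σz = 47.
MᵀM·[α, β]ᵀ = Mᵀz becomes [[79, 15]; [15, 5]]·[α, β]ᵀ = [217, 47]ᵀ.
Determinant 79·5 − 15² = 170.
α = (217·5 − 15·47)/170 = 38/17; β = (79·47 − 15·217)/170 = 229/85.

α = 2.24, β = 2.69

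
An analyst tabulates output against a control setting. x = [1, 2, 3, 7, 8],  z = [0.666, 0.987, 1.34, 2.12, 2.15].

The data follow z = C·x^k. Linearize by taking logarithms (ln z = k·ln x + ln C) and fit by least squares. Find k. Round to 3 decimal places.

k = 0.577

Taking logs, ln z = k·ln x + ln C, so regress ln z on ln x.
Σln x = 5.8171, Σ(ln x)² = 9.7980, Σln z = 1.3900, Σln x·ln z = 3.3664.
Equations: 9.7980·k + 5.8171·ln C = 3.3664;  5.8171·k + 5·ln C = 1.3900.
Slope k = (n·Σln x·ln z − Σln x·Σln z)/(n·Σ(ln x)² − (Σln x)²) = (5·3.3664 − 5.8171·1.3900)/15.1514 = 0.57725; ln C = (Σln z − k·Σln x)/n = -0.39358.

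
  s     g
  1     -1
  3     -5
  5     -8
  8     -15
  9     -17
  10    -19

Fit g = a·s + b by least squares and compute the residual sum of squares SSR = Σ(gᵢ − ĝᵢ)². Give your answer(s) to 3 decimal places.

Entries of MᵀM: Σs·s = 280, Σs = 36, Σ1 = 6.
Moment sums: Σs·g = -519, Σg = -65.
So MᵀM·[a, b]ᵀ = Mᵀg: [[280, 36]; [36, 6]]·[a, b]ᵀ = [-519, -65]ᵀ.
Δ = 280·6 − 36² = 384.
a = ((-519)·6 − 36·(-65))/384 = -129/64; b = (280·(-65) − 36·(-519))/384 = 121/96.
Residuals: -47/192, -41/192, 157/192, -13/96, -23/192, -5/48; SSR = 157/192.

SSR = 0.818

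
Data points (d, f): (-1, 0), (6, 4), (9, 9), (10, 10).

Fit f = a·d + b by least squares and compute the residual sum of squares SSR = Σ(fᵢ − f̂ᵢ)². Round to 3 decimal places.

SSR = 4.088

The normal system MᵀM·[a, b]ᵀ = Mᵀf is [[218, 24]; [24, 4]]·[a, b]ᵀ = [205, 23]ᵀ.
Δ = 218·4 − 24² = 296.
a = (205·4 − 24·23)/296 = 67/74; b = (218·23 − 24·205)/296 = 47/148.
Residuals: 87/148, -7/4, 79/148, 93/148; SSR = 605/148.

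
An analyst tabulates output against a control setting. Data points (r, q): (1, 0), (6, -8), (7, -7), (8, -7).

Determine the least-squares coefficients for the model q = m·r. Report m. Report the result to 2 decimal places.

Setting ∂/∂m … = 0 gives: 150·m = -153.
Hence m = -153 / 150 ≈ -1.02.

m = -1.02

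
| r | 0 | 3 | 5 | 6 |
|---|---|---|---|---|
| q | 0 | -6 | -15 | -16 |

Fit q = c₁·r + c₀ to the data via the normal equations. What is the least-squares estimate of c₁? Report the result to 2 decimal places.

c₁ = -2.83

Forming XᵀX = [[70, 14]; [14, 4]] and Xᵀq = [-189, -37]ᵀ gives XᵀX·[c₁, c₀]ᵀ = Xᵀq.
Eliminating c₀: 4·(row 1) − 14·(row 2) gives 84·c₁ = 4·(-189) − 14·(-37) = -238, so c₁ = -17/6.
Then c₀ = ((-37) − 14·(-17/6))/4 = 2/3.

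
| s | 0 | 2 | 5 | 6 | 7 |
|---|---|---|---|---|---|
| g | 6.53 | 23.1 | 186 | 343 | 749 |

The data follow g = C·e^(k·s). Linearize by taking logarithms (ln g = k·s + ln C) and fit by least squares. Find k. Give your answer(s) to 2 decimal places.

Taking logs, ln g = k·s + ln C, so regress ln g on s.
Σs = 20.0000, Σ(s)² = 114.0000, Σln g = 22.6985, Σs·ln g = 113.7660.
Normal system: [[114.0000, 20.0000]; [20.0000, 5]]·[k, ln C]ᵀ = [113.7660, 22.6985]ᵀ.
Solving (det = 170.0000): k = 0.67565, ln C = 1.83709.

k = 0.68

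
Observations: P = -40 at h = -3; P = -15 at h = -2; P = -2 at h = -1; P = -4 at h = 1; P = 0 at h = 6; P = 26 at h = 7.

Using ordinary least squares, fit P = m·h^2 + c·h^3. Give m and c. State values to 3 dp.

The normal system AᵀA·[m, c]ᵀ = AᵀP is [[3796, 24308]; [24308, 165100]]·[m, c]ᵀ = [848, 10116]ᵀ.
Eliminating c: 165100·(row 1) − 24308·(row 2) gives 35840736·m = 165100·848 − 24308·10116 = -105894928, so m = -6618433/2240046.
Then c = (10116 − 24308·(-6618433/2240046))/165100 = 1111697/2240046.

m = -2.955, c = 0.496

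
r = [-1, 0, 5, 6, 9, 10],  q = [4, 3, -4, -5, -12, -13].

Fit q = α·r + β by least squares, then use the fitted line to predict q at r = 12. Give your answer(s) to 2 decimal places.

Forming MᵀM = [[243, 29]; [29, 6]] and Mᵀq = [-292, -27]ᵀ gives MᵀM·[α, β]ᵀ = Mᵀq.
Δ = 243·6 − 29² = 617.
α = ((-292)·6 − 29·(-27))/617 = -969/617; β = (243·(-27) − 29·(-292))/617 = 1907/617.
At r = 12: q̂ = (-969/617)·(12) + (1907/617)·(1) = -9721/617.

q̂ = -15.76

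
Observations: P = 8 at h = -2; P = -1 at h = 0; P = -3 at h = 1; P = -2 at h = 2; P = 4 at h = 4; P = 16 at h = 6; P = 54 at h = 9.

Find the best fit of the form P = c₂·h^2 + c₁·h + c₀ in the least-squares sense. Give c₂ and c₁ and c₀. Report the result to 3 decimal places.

Compute the Gram sums: Σh^2·h^2 = 8146, Σh^2·h = 1010, Σh^2 = 142, Σh·h = 142, Σh = 20, Σ1 = 7.
For MᵀP: Σh^2·P = 5035, Σh·P = 575, ΣP = 76.
Normal equations: [[8146, 1010, 142]; [1010, 142, 20]; [142, 20, 7]]·[c₂, c₁, c₀]ᵀ = [5035, 575, 76]ᵀ.
Inverting the 3×3 Gram matrix, [c₂, c₁, c₀]ᵀ = [5197/5292, -44075/15876, -8989/7938]ᵀ.

c₂ = 0.982, c₁ = -2.776, c₀ = -1.132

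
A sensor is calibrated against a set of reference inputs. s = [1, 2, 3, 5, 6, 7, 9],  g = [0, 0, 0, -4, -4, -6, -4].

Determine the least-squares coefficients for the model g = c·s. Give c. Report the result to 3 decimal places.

c = -0.595

Setting ∂/∂c … = 0 gives: 205·c = -122.
(Σs·s = 205, Σs·g = -122.)
Hence c = -122 / 205 ≈ -0.595122.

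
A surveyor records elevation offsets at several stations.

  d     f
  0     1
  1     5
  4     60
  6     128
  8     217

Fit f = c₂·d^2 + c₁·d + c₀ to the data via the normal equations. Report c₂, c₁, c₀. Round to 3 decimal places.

From the data, Σd^2·d^2 = 5649, Σd^2·d = 793, Σd^2 = 117, Σd·d = 117, Σd = 19, Σ1 = 5.
And Σd^2·f = 19461, Σd·f = 2749, Σf = 411.
XᵀX·[c₂, c₁, c₀]ᵀ = Xᵀf becomes [[5649, 793, 117]; [793, 117, 19]; [117, 19, 5]]·[c₂, c₁, c₀]ᵀ = [19461, 2749, 411]ᵀ.
Inverting the 3×3 Gram matrix, [c₂, c₁, c₀]ᵀ = [34216/11299, 33333/11299, 1458/11299]ᵀ.

c₂ = 3.028, c₁ = 2.950, c₀ = 0.129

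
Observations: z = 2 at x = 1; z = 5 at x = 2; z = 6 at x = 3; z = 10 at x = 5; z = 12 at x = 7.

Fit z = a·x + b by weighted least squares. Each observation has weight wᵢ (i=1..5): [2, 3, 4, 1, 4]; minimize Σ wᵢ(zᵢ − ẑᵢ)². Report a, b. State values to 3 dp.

With design matrix M, MᵀWM = [[271, 53]; [53, 14]] and MᵀWz = [492, 101]ᵀ.
Determinant 271·14 − 53² = 985.
a = (492·14 − 53·101)/985 = 307/197; b = (271·101 − 53·492)/985 = 259/197.

a = 1.558, b = 1.315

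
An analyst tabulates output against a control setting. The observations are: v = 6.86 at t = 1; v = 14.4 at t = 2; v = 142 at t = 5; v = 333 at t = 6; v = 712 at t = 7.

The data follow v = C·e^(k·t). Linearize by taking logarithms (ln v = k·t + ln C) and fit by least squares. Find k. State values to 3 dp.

Taking logs, ln v = k·t + ln C, so regress ln v on t.
XᵀX = [[115.0000, 21.0000]; [21.0000, 5]], rhs = [112.8647, 21.9250]ᵀ  (here Σt = 21.0000, Σ(t)² = 115.0000, Σln v = 21.9250, Σt·ln v = 112.8647).
Δ = 115.0000·5 − (21.0000)² = 134.0000; k = (112.8647·5 − 21.0000·21.9250)/134.0000 = 0.77536, ln C = (115.0000·21.9250 − 21.0000·112.8647)/134.0000 = 1.12847.

k = 0.775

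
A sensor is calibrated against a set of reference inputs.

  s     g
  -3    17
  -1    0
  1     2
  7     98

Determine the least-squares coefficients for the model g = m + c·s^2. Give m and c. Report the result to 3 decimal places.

Setting ∂/∂m … = 0 gives: 4·m + 60·c = 117;  60·m + 2484·c = 4957.
Δ = 4·2484 − 60² = 6336.
m = (117·2484 − 60·4957)/6336 = -283/264; c = (4·4957 − 60·117)/6336 = 1601/792.

m = -1.072, c = 2.021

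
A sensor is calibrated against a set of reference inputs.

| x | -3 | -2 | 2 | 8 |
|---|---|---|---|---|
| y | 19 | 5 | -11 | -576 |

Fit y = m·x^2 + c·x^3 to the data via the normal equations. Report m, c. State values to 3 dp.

m = -0.891, c = -1.014

Entries of MᵀM: Σx^2·x^2 = 4209, Σx^2·x^3 = 32525, Σx^3·x^3 = 263001.
And Σx^2·y = -36717, Σx^3·y = -295553.
Eliminating c: 263001·(row 1) − 32525·(row 2) gives 49095584·m = 263001·(-36717) − 32525·(-295553) = -43746392, so m = -5468299/6136948.
Then c = ((-295553) − 32525·(-5468299/6136948))/263001 = -6220269/6136948.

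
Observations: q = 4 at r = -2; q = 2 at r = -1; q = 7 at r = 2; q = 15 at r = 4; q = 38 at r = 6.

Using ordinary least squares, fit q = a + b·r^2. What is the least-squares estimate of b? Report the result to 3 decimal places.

Compute the Gram sums: Σ1 = 5, Σr^2 = 61, Σr^2·r^2 = 1585.
Moment sums: Σq = 66, Σr^2·q = 1654.
AᵀA·[a, b]ᵀ = Aᵀq becomes [[5, 61]; [61, 1585]]·[a, b]ᵀ = [66, 1654]ᵀ.
Determinant 5·1585 − 61² = 4204.
a = (66·1585 − 61·1654)/4204 = 929/1051; b = (5·1654 − 61·66)/4204 = 1061/1051.

b = 1.010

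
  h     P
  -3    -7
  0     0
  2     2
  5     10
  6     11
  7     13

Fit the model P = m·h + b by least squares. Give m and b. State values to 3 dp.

The normal equations are: 123·m + 17·b = 232;  17·m + 6·b = 29.
Δ = 123·6 − 17² = 449.
m = (232·6 − 17·29)/449 = 899/449; b = (123·29 − 17·232)/449 = -377/449.

m = 2.002, b = -0.840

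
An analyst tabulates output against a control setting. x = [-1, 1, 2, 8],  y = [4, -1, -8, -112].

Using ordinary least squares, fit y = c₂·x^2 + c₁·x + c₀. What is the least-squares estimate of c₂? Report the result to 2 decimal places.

Setting ∂/∂c₂ … = 0 gives: 4114·c₂ + 520·c₁ + 70·c₀ = -7197;  520·c₂ + 70·c₁ + 10·c₀ = -917;  70·c₂ + 10·c₁ + 4·c₀ = -117.
Solving the 3×3 system (Gaussian elimination) gives c₂ = -1085/732, c₁ = -3067/1220, c₀ = 2177/732.

c₂ = -1.48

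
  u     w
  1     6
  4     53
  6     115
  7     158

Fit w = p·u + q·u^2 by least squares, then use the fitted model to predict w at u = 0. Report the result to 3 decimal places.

Setting ∂/∂p … = 0 gives: 102·p + 624·q = 2014;  624·p + 3954·q = 12736.
Determinant 102·3954 − 624² = 13932.
p = (2014·3954 − 624·12736)/13932 = 149/129; q = (102·12736 − 624·2014)/13932 = 392/129.
At u = 0: ŵ = (149/129)·(0) + (392/129)·(0) = 0.

ŵ = 0.000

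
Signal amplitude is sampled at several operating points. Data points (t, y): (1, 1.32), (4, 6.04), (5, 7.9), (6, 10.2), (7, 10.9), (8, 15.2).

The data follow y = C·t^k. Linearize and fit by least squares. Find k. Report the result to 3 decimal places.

Let Y = ln y. Fitting Y = k·ln t + ln C by least squares:
Σln t = 8.8128, Σ(ln t)² = 15.8331, Σln y = 11.5753, Σln t·ln y = 20.2879.
Equations: 15.8331·k + 8.8128·ln C = 20.2879;  8.8128·k + 6·ln C = 11.5753.
Δ = 15.8331·6 − (8.8128)² = 17.3327; k = (20.2879·6 − 8.8128·11.5753)/17.3327 = 1.13747, ln C = (15.8331·11.5753 − 8.8128·20.2879)/17.3327 = 0.25850.

k = 1.137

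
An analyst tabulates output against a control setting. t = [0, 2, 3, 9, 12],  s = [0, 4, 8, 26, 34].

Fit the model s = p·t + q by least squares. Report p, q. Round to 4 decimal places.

p = 2.9144, q = -0.7549

Normal-equation sums: Σt·t = 238, Σt = 26, Σ1 = 5.
Moment sums: Σt·s = 674, Σs = 72.
MᵀM·[p, q]ᵀ = Mᵀs becomes [[238, 26]; [26, 5]]·[p, q]ᵀ = [674, 72]ᵀ.
Determinant 238·5 − 26² = 514.
p = (674·5 − 26·72)/514 = 749/257; q = (238·72 − 26·674)/514 = -194/257.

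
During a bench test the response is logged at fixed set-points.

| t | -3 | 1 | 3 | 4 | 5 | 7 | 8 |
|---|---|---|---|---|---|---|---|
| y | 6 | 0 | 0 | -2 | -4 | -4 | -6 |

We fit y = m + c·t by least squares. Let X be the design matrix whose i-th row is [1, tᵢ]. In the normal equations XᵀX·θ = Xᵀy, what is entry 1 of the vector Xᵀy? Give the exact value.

-10

Entry 1 ↔ basis 1, so (Xᵀy)_{1} = Σᵢ yᵢ = (1)·(6) + (1)·(0) + (1)·(0) + (1)·(-2) + (1)·(-4) + (1)·(-4) + (1)·(-6) = -10.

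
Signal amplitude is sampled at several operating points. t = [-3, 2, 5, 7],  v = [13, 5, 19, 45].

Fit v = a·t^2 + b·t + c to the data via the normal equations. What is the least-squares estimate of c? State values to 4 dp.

The normal system XᵀX·[a, b, c]ᵀ = Xᵀv is [[3123, 449, 87]; [449, 87, 11]; [87, 11, 4]]·[a, b, c]ᵀ = [2817, 381, 82]ᵀ.
Solving the 3×3 system (Gaussian elimination) gives a = 5207/5170, b = -5079/5170, c = 670/517.

c = 1.2959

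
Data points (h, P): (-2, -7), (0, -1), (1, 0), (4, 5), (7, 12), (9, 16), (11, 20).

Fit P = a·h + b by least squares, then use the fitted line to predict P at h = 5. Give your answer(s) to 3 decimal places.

From the data, Σh·h = 272, Σh = 30, Σ1 = 7.
And Σh·P = 482, ΣP = 45.
So AᵀA·[a, b]ᵀ = AᵀP: [[272, 30]; [30, 7]]·[a, b]ᵀ = [482, 45]ᵀ.
Δ = 272·7 − 30² = 1004.
a = (482·7 − 30·45)/1004 = 506/251; b = (272·45 − 30·482)/1004 = -555/251.
At h = 5: P̂ = (506/251)·(5) + (-555/251)·(1) = 1975/251.

P̂ = 7.869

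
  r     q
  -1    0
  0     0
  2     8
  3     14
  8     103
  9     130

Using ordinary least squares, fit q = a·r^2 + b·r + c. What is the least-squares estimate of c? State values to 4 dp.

c = -0.4620

Setting ∂/∂a … = 0 gives: 10755·a + 1275·b + 159·c = 17280;  1275·a + 159·b + 21·c = 2052;  159·a + 21·b + 6·c = 255.
Row-reducing yields a = 569/368, b = 209/368, c = -85/184.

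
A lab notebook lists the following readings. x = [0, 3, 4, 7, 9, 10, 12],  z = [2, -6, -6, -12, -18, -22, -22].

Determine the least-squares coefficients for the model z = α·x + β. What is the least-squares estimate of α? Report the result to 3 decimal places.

α = -2.115

Normal-equation sums: Σx·x = 399, Σx = 45, Σ1 = 7.
Moment sums: Σx·z = -772, Σz = -84.
Determinant 399·7 − 45² = 768.
α = ((-772)·7 − 45·(-84))/768 = -203/96; β = (399·(-84) − 45·(-772))/768 = 51/32.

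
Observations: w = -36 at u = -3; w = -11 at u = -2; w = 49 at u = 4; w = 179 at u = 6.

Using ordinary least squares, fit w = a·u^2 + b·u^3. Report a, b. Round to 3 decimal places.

From the data, Σu^2·u^2 = 1649, Σu^2·u^3 = 8525, Σu^3·u^3 = 51545.
Right-hand side: Σu^2·w = 6860, Σu^3·w = 42860.
Δ = 1649·51545 − 8525² = 12322080.
a = (6860·51545 − 8525·42860)/12322080 = -16365/17114; b = (1649·42860 − 8525·6860)/12322080 = 16937/17114.

a = -0.956, b = 0.990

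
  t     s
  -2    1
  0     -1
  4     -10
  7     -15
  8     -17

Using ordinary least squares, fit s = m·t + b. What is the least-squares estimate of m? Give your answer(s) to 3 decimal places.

m = -1.864

Setting ∂/∂m … = 0 gives: 133·m + 17·b = -283;  17·m + 5·b = -42.
Determinant 133·5 − 17² = 376.
m = ((-283)·5 − 17·(-42))/376 = -701/376; b = (133·(-42) − 17·(-283))/376 = -775/376.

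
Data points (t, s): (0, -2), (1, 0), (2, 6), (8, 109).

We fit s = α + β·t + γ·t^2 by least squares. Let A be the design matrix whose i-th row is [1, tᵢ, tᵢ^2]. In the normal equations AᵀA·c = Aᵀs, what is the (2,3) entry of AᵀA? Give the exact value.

521

Row 2 ↔ basis t, column 3 ↔ basis t^2, so (AᵀA)_{2,3} = Σᵢ (t)·(t^2) = (0)·(0) + (1)·(1) + (2)·(4) + (8)·(64) = 521.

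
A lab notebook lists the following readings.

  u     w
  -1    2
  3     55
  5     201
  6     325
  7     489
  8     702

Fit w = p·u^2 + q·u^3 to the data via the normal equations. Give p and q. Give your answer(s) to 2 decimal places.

p = 3.17, q = 0.97

Compute the Gram sums: Σu^2·u^2 = 8500, Σu^2·u^3 = 60718, Σu^3·u^3 = 442804.
And Σu^2·w = 86111, Σu^3·w = 623959.
Normal equations: [[8500, 60718]; [60718, 442804]]·[p, q]ᵀ = [86111, 623959]ᵀ.
Determinant 8500·442804 − 60718² = 77158476.
p = (86111·442804 − 60718·623959)/77158476 = 122376341/38579238; q = (8500·623959 − 60718·86111)/77158476 = 37581901/38579238.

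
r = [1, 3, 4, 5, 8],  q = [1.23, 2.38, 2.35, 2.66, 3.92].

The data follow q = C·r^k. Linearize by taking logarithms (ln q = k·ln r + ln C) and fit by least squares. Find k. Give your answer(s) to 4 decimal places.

k = 0.5274

Taking logs, ln q = k·ln r + ln C, so regress ln q on ln r.
Σln r = 6.1738, Σ(ln r)² = 10.0431, Σln q = 4.2729, Σln r·ln q = 6.5523.
Equations: 10.0431·k + 6.1738·ln C = 6.5523;  6.1738·k + 5·ln C = 4.2729.
Solving (det = 12.1000): k = 0.52739, ln C = 0.20339.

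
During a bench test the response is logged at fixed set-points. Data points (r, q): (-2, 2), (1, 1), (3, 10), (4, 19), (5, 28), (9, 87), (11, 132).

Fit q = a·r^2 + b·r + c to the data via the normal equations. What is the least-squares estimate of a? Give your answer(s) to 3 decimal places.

With design matrix X, XᵀX = [[22181, 2269, 257]; [2269, 257, 31]; [257, 31, 7]] and Xᵀq = [24122, 2478, 279]ᵀ.
Row-reducing yields a = 897649/864402, b = 491545/864402, c = -10315/13097.

a = 1.038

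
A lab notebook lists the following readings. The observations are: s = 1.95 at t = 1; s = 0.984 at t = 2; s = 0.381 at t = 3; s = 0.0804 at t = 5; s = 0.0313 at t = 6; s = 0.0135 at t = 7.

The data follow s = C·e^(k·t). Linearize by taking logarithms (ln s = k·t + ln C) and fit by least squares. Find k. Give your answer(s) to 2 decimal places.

Taking logs, ln s = k·t + ln C, so regress ln s on t.
XᵀX = [[124.0000, 24.0000]; [24.0000, 6]], rhs = [-65.7833, -10.6032]ᵀ  (here Σt = 24.0000, Σ(t)² = 124.0000, Σln s = -10.6032, Σt·ln s = -65.7833).
Solving (det = 168.0000): k = -0.83466, ln C = 1.57144.

k = -0.83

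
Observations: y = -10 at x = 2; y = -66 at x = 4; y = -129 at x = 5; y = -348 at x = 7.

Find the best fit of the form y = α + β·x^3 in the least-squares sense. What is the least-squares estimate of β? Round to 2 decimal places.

Entries of MᵀM: Σ1 = 4, Σx^3 = 540, Σx^3·x^3 = 137434.
And Σy = -553, Σx^3·y = -139793.
MᵀM·[α, β]ᵀ = Mᵀy becomes [[4, 540]; [540, 137434]]·[α, β]ᵀ = [-553, -139793]ᵀ.
Δ = 4·137434 − 540² = 258136.
α = ((-553)·137434 − 540·(-139793))/258136 = -256391/129068; β = (4·(-139793) − 540·(-553))/258136 = -32569/32267.

β = -1.01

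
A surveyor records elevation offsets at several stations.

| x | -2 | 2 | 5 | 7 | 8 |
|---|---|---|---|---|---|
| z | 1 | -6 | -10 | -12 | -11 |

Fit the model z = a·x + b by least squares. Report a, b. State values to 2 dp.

a = -1.27, b = -2.51

The normal system AᵀA·[a, b]ᵀ = Aᵀz is [[146, 20]; [20, 5]]·[a, b]ᵀ = [-236, -38]ᵀ.
Δ = 146·5 − 20² = 330.
a = ((-236)·5 − 20·(-38))/330 = -14/11; b = (146·(-38) − 20·(-236))/330 = -138/55.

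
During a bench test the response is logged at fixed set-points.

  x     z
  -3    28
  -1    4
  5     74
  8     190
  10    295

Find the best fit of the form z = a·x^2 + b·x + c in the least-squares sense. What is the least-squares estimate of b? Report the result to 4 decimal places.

b = -0.1002

Normal-equation sums: Σx^2·x^2 = 14803, Σx^2·x = 1609, Σx^2 = 199, Σx·x = 199, Σx = 19, Σ1 = 5.
And Σx^2·z = 43766, Σx·z = 4752, Σz = 591.
So MᵀM·[a, b, c]ᵀ = Mᵀz: [[14803, 1609, 199]; [1609, 199, 19]; [199, 19, 5]]·[a, b, c]ᵀ = [43766, 4752, 591]ᵀ.
Inverting the 3×3 Gram matrix, [a, b, c]ᵀ = [1074193/363678, -36451/363678, 8866/8659]ᵀ.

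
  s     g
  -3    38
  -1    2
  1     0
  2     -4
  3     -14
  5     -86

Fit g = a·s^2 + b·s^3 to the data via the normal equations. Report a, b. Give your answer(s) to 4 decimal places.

Sums needed: Σs^2·s^2 = 805, Σs^2·s^3 = 3157, Σs^3·s^3 = 17149.
For Mᵀg: Σs^2·g = -1948, Σs^3·g = -12188.
Determinant 805·17149 − 3157² = 3838296.
a = ((-1948)·17149 − 3157·(-12188))/3838296 = 57628/43617; b = (805·(-12188) − 3157·(-1948))/3838296 = -5944/6231.

a = 1.3212, b = -0.9539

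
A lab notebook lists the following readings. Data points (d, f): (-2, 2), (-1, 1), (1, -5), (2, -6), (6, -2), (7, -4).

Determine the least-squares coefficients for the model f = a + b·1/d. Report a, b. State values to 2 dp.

The normal system XᵀX·[a, b]ᵀ = Xᵀf is [[6, 13/42]; [13/42, 4495/1764]]·[a, b]ᵀ = [-14, -229/21]ᵀ.
det = 6·(4495/1764) − (13/42)² = 26801/1764.
a = ((-14)·(4495/1764) − (13/42)·(-229/21))/(26801/1764) = -56976/26801; b = (6·(-229/21) − (13/42)·(-14))/(26801/1764) = -107772/26801.

a = -2.13, b = -4.02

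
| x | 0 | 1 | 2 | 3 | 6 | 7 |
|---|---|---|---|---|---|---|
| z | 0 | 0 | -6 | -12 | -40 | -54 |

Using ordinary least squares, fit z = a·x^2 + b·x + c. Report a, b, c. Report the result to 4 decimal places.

a = -0.9358, b = -1.2334, c = 0.6803

Setting ∂/∂a … = 0 gives: 3795·a + 595·b + 99·c = -4218;  595·a + 99·b + 19·c = -666;  99·a + 19·b + 6·c = -112.
Row-reducing yields a = -1648/1761, b = -724/587, c = 1198/1761.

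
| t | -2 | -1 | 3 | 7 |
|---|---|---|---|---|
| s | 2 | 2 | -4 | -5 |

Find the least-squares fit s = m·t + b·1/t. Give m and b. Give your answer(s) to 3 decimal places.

m = -0.747, b = -1.492

With design matrix X, XᵀX = [[63, 4]; [4, 2437/1764]] and Xᵀs = [-53, -106/21]ᵀ.
Eliminating b: (2437/1764)·(row 1) − 4·(row 2) gives (1989/28)·m = (2437/1764)·(-53) − 4·(-106/21) = -93545/1764, so m = -93545/125307.
Then b = ((-106/21) − 4·(-93545/125307))/(2437/1764) = -2968/1989.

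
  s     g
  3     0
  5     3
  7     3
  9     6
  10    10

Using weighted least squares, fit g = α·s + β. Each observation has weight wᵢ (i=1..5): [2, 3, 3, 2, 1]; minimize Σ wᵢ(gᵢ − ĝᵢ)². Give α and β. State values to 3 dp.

α = 1.087, β = -3.280

From the data, Σwᵢ·s·s = 502, Σwᵢ·s = 70, Σwᵢ·1 = 11.
And Σwᵢ·s·g = 316, Σwᵢ·g = 40.
AᵀWA·[α, β]ᵀ = AᵀWg becomes [[502, 70]; [70, 11]]·[α, β]ᵀ = [316, 40]ᵀ.
Eliminating β: 11·(row 1) − 70·(row 2) gives 622·α = 11·316 − 70·40 = 676, so α = 338/311.
Then β = (40 − 70·(338/311))/11 = -1020/311.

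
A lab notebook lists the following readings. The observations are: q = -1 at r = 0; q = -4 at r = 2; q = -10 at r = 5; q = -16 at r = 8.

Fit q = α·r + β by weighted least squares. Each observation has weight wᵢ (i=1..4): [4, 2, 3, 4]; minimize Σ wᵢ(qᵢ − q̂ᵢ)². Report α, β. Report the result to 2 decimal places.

α = -1.89, β = -0.75

Compute the Gram sums: Σwᵢ·r·r = 339, Σwᵢ·r = 51, Σwᵢ·1 = 13.
And Σwᵢ·r·q = -678, Σwᵢ·q = -106.
Eliminating β: 13·(row 1) − 51·(row 2) gives 1806·α = 13·(-678) − 51·(-106) = -3408, so α = -568/301.
Then β = ((-106) − 51·(-568/301))/13 = -226/301.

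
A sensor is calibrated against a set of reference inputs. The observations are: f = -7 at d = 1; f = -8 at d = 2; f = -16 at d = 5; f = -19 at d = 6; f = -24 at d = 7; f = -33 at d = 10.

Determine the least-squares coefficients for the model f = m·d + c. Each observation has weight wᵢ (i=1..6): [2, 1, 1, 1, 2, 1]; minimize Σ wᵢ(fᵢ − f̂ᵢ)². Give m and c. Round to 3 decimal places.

Normal-equation sums: Σwᵢ·d·d = 265, Σwᵢ·d = 39, Σwᵢ·1 = 8.
For MᵀWf: Σwᵢ·d·f = -890, Σwᵢ·f = -138.
MᵀWM·[m, c]ᵀ = MᵀWf becomes [[265, 39]; [39, 8]]·[m, c]ᵀ = [-890, -138]ᵀ.
Determinant 265·8 − 39² = 599.
m = ((-890)·8 − 39·(-138))/599 = -1738/599; c = (265·(-138) − 39·(-890))/599 = -1860/599.

m = -2.902, c = -3.105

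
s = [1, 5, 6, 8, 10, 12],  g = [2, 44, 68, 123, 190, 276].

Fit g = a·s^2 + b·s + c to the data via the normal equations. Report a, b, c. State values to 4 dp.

Forming MᵀM = [[36754, 3582, 370]; [3582, 370, 42]; [370, 42, 6]] and Mᵀg = [70166, 6826, 703]ᵀ gives MᵀM·[a, b, c]ᵀ = Mᵀg.
Row-reducing yields a = 111097/56380, b = -36899/56380, c = 3292/14095.

a = 1.9705, b = -0.6545, c = 0.2336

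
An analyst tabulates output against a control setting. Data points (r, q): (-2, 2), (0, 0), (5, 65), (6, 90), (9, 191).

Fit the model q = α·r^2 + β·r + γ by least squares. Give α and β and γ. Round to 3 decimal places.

α = 2.047, β = 2.825, γ = -0.332

The normal equations are: 8498·α + 1062·β + 146·γ = 20344;  1062·α + 146·β + 18·γ = 2580;  146·α + 18·β + 5·γ = 348.
Inverting the 3×3 Gram matrix, [α, β, γ]ᵀ = [71813/35088, 33039/11696, -2909/8772]ᵀ.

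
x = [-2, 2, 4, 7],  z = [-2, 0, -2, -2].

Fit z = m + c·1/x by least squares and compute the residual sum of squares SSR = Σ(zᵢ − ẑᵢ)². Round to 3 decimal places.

SSR = 1.814

Normal-equation sums: Σ1 = 4, Σ1/x = 11/28, Σ1/x·1/x = 457/784.
Moment sums: Σz = -6, Σ1/x·z = 3/14.
Δ = 4·(457/784) − (11/28)² = 1707/784.
m = ((-6)·(457/784) − (11/28)·(3/14))/(1707/784) = -936/569; c = (4·(3/14) − (11/28)·(-6))/(1707/784) = 840/569.
Residuals: 218/569, 516/569, -412/569, -322/569; SSR = 1032/569.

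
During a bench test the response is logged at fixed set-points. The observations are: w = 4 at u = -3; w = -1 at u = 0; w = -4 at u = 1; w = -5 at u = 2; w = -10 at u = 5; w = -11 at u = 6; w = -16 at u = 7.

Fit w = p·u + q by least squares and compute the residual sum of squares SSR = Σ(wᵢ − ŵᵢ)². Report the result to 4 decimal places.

The normal system AᵀA·[p, q]ᵀ = Aᵀw is [[124, 18]; [18, 7]]·[p, q]ᵀ = [-254, -43]ᵀ.
Δ = 124·7 − 18² = 544.
p = ((-254)·7 − 18·(-43))/544 = -251/136; q = (124·(-43) − 18·(-254))/544 = -95/68.
Residuals: -19/136, 27/68, -103/136, 3/34, 5/8, 25/17, -229/136; SSR = 209/34.

SSR = 6.1471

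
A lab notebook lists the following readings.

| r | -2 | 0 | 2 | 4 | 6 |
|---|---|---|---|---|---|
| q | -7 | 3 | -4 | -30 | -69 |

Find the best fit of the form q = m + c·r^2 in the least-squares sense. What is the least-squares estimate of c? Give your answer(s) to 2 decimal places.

c = -2.00

Normal-equation sums: Σ1 = 5, Σr^2 = 60, Σr^2·r^2 = 1584.
Moment sums: Σq = -107, Σr^2·q = -3008.
So XᵀX·[m, c]ᵀ = Xᵀq: [[5, 60]; [60, 1584]]·[m, c]ᵀ = [-107, -3008]ᵀ.
Eliminating c: 1584·(row 1) − 60·(row 2) gives 4320·m = 1584·(-107) − 60·(-3008) = 10992, so m = 229/90.
Then c = ((-3008) − 60·(229/90))/1584 = -431/216.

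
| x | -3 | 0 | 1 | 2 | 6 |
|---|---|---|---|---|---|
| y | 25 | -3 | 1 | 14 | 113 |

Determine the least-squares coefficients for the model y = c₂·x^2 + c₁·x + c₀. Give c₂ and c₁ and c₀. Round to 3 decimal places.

c₂ = 3.101, c₁ = 0.561, c₀ = -1.686

Forming MᵀM = [[1394, 198, 50]; [198, 50, 6]; [50, 6, 5]] and Mᵀy = [4350, 632, 150]ᵀ gives MᵀM·[c₂, c₁, c₀]ᵀ = Mᵀy.
Solving the 3×3 system (Gaussian elimination) gives c₂ = 24835/8008, c₁ = 4495/8008, c₀ = -1688/1001.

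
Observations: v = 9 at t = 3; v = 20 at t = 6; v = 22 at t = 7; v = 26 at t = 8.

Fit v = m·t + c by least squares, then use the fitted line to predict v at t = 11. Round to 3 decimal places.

The normal equations are: 158·m + 24·c = 509;  24·m + 4·c = 77.
(Σt·t = 158, Σt = 24, Σ1 = 4, Σt·v = 509, Σv = 77.)
Determinant 158·4 − 24² = 56.
m = (509·4 − 24·77)/56 = 47/14; c = (158·77 − 24·509)/56 = -25/28.
At t = 11: v̂ = (47/14)·(11) + (-25/28)·(1) = 1009/28.

v̂ = 36.036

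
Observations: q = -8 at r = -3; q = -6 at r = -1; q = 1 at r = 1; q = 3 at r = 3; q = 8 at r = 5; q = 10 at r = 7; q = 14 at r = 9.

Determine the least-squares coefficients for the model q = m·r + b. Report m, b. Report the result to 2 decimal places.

m = 1.88, b = -2.48

XᵀX·[m, b]ᵀ = Xᵀq reads: 175·m + 21·b = 276;  21·m + 7·b = 22.
det = 175·7 − 21² = 784.
m = (276·7 − 21·22)/784 = 15/8; b = (175·22 − 21·276)/784 = -139/56.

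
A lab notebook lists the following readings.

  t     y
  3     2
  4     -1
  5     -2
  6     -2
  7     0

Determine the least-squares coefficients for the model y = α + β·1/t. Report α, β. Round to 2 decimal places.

α = -3.83, β = 14.79

The normal equations are: 5·α + (153/140)·β = -3;  (153/140)·α + (46181/176400)·β = -19/60.
Eliminating β: (46181/176400)·(row 1) − (153/140)·(row 2) gives (1264/11025)·α = (46181/176400)·(-3) − (153/140)·(-19/60) = -3229/7350, so α = -9687/2528.
Then β = ((-19/60) − (153/140)·(-9687/2528))/(46181/176400) = 9345/632.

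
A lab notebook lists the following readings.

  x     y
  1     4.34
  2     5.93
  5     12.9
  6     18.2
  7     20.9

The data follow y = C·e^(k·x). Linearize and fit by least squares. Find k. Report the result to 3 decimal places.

Taking logs, ln y = k·x + ln C, so regress ln y on x.
Σx = 21.0000, Σ(x)² = 115.0000, Σln y = 11.7463, Σx·ln y = 56.5008.
Equations: 115.0000·k + 21.0000·ln C = 56.5008;  21.0000·k + 5·ln C = 11.7463.
Slope k = (n·Σx·ln y − Σx·Σln y)/(n·Σ(x)² − (Σx)²) = (5·56.5008 − 21.0000·11.7463)/134.0000 = 0.26740; ln C = (Σln y − k·Σx)/n = 1.22617.

k = 0.267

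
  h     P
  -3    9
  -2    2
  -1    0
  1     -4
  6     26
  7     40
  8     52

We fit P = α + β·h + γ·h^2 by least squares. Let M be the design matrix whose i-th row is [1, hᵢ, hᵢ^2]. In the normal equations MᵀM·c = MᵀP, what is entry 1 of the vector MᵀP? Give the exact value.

125

Entry 1 ↔ basis 1, so (MᵀP)_{1} = Σᵢ Pᵢ = (1)·(9) + (1)·(2) + (1)·(0) + (1)·(-4) + (1)·(26) + (1)·(40) + (1)·(52) = 125.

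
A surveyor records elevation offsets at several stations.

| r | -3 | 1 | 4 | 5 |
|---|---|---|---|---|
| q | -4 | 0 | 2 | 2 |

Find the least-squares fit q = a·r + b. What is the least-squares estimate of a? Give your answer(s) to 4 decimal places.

a = 0.7742

From the data, Σr·r = 51, Σr = 7, Σ1 = 4.
Right-hand side: Σr·q = 30, Σq = 0.
AᵀA·[a, b]ᵀ = Aᵀq becomes [[51, 7]; [7, 4]]·[a, b]ᵀ = [30, 0]ᵀ.
Δ = 51·4 − 7² = 155.
a = (30·4 − 7·0)/155 = 24/31; b = (51·0 − 7·30)/155 = -42/31.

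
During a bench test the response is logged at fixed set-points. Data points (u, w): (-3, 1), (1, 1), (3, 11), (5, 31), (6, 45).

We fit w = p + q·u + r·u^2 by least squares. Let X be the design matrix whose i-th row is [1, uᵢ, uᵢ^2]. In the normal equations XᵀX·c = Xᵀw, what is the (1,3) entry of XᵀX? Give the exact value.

80

Row 1 ↔ basis 1, column 3 ↔ basis u^2, so (XᵀX)_{1,3} = Σᵢ u^2 = (1)·(9) + (1)·(1) + (1)·(9) + (1)·(25) + (1)·(36) = 80.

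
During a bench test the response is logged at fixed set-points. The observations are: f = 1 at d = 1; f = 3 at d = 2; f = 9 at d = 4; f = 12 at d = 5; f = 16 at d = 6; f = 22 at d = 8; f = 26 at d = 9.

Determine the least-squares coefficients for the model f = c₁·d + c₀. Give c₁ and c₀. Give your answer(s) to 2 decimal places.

c₁ = 3.15, c₀ = -3.05

Setting ∂/∂c₁ … = 0 gives: 227·c₁ + 35·c₀ = 609;  35·c₁ + 7·c₀ = 89.
det = 227·7 − 35² = 364.
c₁ = (609·7 − 35·89)/364 = 41/13; c₀ = (227·89 − 35·609)/364 = -278/91.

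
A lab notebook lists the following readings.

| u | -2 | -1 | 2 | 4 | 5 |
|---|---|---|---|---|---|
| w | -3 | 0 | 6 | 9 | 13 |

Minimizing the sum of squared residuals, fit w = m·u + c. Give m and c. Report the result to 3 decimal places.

m = 2.124, c = 1.602

MᵀM·[m, c]ᵀ = Mᵀw reads: 50·m + 8·c = 119;  8·m + 5·c = 25.
Δ = 50·5 − 8² = 186.
m = (119·5 − 8·25)/186 = 395/186; c = (50·25 − 8·119)/186 = 149/93.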